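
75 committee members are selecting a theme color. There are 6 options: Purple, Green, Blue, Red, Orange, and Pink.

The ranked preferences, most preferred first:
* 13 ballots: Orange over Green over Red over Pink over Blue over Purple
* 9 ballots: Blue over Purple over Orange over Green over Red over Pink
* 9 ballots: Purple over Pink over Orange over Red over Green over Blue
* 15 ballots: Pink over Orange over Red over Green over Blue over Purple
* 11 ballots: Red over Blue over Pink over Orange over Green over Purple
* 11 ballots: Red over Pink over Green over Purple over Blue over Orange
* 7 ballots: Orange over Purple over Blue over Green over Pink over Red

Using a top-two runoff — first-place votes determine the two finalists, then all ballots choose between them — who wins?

Round 1 first-place votes: Purple 9, Green 0, Blue 9, Red 22, Orange 20, Pink 15. Red and Orange advance.
Runoff: Red is ranked above Orange on 22 ballots, Orange above Red on 53.

Orange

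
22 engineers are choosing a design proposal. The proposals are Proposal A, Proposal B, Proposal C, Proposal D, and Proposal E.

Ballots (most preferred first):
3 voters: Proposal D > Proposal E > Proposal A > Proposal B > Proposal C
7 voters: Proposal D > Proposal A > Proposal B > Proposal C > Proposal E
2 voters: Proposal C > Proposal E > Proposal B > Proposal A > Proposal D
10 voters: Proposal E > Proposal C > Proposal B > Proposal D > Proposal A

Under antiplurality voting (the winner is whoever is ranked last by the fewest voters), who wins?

Last-place votes: Proposal A 10, Proposal B 0, Proposal C 3, Proposal D 2, Proposal E 7.

Proposal B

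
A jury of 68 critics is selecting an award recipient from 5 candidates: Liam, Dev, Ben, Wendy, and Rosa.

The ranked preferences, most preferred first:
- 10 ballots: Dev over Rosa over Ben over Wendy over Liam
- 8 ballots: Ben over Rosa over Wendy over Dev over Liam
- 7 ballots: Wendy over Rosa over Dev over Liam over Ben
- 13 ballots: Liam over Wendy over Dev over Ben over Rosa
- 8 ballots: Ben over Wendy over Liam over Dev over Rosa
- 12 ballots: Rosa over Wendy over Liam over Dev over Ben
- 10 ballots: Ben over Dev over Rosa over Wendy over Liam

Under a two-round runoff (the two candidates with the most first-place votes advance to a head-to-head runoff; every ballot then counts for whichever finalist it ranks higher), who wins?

Round 1 first-place votes: Liam 13, Dev 10, Ben 26, Wendy 7, Rosa 12. Ben and Liam advance.
Runoff: Ben is ranked above Liam on 36 ballots, Liam above Ben on 32.

Ben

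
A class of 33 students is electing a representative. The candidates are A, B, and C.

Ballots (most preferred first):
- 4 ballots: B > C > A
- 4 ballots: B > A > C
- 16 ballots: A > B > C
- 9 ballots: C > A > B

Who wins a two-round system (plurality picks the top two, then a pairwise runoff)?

Round 1 first-place votes: A 16, B 8, C 9. A and C advance.
Runoff: A is ranked above C on 20 ballots, C above A on 13.

A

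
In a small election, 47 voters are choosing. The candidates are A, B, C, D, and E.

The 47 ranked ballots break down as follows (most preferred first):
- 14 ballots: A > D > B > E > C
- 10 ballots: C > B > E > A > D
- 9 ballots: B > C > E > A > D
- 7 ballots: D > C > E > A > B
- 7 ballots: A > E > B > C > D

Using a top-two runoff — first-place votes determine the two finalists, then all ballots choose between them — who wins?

C

Round 1 first-place votes: A 21, B 9, C 10, D 7, E 0. A and C advance.
Runoff: A is ranked above C on 21 ballots, C above A on 26.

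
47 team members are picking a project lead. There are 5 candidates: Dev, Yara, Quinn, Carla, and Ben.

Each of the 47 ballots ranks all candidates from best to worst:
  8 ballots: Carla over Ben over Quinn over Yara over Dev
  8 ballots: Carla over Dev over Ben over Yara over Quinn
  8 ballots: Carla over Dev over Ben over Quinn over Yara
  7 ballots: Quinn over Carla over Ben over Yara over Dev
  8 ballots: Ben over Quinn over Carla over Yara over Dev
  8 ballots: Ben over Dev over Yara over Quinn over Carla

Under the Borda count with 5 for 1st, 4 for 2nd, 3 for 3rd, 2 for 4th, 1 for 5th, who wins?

Ben

Dev: 8×1 + 8×4 + 8×4 + 7×1 + 8×1 + 8×4 = 119
Yara: 8×2 + 8×2 + 8×1 + 7×2 + 8×2 + 8×3 = 94
Quinn: 8×3 + 8×1 + 8×2 + 7×5 + 8×4 + 8×2 = 131
Carla: 8×5 + 8×5 + 8×5 + 7×4 + 8×3 + 8×1 = 180
Ben: 8×4 + 8×3 + 8×3 + 7×3 + 8×5 + 8×5 = 181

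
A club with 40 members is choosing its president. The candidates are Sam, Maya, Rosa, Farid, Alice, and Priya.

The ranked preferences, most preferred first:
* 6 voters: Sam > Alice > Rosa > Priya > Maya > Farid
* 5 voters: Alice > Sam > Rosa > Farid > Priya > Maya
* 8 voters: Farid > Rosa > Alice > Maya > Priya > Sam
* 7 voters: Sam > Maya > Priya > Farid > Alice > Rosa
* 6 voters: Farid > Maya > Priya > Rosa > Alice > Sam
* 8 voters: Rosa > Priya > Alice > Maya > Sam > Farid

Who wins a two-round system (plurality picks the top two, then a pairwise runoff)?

Round 1 first-place votes: Sam 13, Maya 0, Rosa 8, Farid 14, Alice 5, Priya 0. Farid and Sam advance.
Runoff: Farid is ranked above Sam on 14 ballots, Sam above Farid on 26.

Sam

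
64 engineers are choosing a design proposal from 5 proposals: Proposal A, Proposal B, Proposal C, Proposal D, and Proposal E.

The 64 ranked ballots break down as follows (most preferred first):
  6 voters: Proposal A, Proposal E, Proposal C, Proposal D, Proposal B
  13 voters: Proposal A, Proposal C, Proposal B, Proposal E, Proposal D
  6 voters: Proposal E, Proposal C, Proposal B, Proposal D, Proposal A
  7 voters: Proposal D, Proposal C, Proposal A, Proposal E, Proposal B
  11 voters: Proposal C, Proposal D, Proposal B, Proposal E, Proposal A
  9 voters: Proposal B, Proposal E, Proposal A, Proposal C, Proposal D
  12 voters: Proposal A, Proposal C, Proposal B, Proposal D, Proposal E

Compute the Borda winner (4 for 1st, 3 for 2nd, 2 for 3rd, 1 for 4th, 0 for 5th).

Proposal C

Proposal A: 6×4 + 13×4 + 6×0 + 7×2 + 11×0 + 9×2 + 12×4 = 156
Proposal B: 6×0 + 13×2 + 6×2 + 7×0 + 11×2 + 9×4 + 12×2 = 120
Proposal C: 6×2 + 13×3 + 6×3 + 7×3 + 11×4 + 9×1 + 12×3 = 179
Proposal D: 6×1 + 13×0 + 6×1 + 7×4 + 11×3 + 9×0 + 12×1 = 85
Proposal E: 6×3 + 13×1 + 6×4 + 7×1 + 11×1 + 9×3 + 12×0 = 100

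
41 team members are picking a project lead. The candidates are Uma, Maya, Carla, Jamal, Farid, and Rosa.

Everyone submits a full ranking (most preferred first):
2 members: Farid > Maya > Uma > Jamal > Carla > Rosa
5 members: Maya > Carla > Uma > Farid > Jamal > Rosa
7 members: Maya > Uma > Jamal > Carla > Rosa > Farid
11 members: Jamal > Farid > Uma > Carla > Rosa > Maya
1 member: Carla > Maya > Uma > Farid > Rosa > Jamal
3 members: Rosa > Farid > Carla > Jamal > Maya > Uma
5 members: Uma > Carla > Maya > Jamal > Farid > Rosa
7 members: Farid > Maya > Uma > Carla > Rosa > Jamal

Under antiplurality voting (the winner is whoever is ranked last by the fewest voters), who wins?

Carla

Last-place votes: Uma 3, Maya 11, Carla 0, Jamal 8, Farid 7, Rosa 12.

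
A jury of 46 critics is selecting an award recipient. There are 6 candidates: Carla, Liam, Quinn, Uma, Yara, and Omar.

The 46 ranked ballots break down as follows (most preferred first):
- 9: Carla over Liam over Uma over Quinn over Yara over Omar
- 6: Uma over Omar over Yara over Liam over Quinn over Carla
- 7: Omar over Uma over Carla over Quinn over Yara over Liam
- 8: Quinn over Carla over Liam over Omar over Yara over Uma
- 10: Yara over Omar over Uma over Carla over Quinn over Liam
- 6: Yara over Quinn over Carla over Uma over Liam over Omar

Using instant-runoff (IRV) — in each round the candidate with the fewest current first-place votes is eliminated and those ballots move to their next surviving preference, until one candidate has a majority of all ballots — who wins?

Round 1: Carla 9, Liam 0, Quinn 8, Uma 6, Yara 16, Omar 7. Liam eliminated.
Round 2: Carla 9, Quinn 8, Uma 6, Yara 16, Omar 7. Uma eliminated.
Round 3: Carla 9, Quinn 8, Yara 16, Omar 13. Quinn eliminated.
Round 4: Carla 17, Yara 16, Omar 13. Omar eliminated.
Round 5: Carla 24, Yara 22. Carla has a majority (≥24).

Carla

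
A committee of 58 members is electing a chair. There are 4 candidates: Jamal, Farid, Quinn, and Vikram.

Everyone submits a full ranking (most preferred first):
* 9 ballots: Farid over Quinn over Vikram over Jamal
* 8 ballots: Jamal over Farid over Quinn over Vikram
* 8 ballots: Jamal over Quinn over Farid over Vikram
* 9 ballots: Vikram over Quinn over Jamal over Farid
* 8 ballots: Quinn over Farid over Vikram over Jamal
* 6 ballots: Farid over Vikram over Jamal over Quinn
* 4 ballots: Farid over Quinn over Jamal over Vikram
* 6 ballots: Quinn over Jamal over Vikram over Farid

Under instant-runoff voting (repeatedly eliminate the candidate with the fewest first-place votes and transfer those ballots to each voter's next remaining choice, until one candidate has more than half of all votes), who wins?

Quinn

Round 1: Jamal 16, Farid 19, Quinn 14, Vikram 9. Vikram eliminated.
Round 2: Jamal 16, Farid 19, Quinn 23. Jamal eliminated.
Round 3: Farid 27, Quinn 31. Quinn has a majority (≥30).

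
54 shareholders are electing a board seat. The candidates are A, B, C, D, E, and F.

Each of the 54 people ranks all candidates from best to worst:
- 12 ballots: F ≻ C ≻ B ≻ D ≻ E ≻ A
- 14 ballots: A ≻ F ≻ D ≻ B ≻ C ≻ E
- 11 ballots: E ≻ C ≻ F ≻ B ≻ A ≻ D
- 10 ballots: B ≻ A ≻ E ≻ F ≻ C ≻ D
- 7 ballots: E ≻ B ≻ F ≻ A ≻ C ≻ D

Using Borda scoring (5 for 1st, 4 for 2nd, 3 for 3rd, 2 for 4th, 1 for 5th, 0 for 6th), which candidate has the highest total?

F

A: 12×0 + 14×5 + 11×1 + 10×4 + 7×2 = 135
B: 12×3 + 14×2 + 11×2 + 10×5 + 7×4 = 164
C: 12×4 + 14×1 + 11×4 + 10×1 + 7×1 = 123
D: 12×2 + 14×3 + 11×0 + 10×0 + 7×0 = 66
E: 12×1 + 14×0 + 11×5 + 10×3 + 7×5 = 132
F: 12×5 + 14×4 + 11×3 + 10×2 + 7×3 = 190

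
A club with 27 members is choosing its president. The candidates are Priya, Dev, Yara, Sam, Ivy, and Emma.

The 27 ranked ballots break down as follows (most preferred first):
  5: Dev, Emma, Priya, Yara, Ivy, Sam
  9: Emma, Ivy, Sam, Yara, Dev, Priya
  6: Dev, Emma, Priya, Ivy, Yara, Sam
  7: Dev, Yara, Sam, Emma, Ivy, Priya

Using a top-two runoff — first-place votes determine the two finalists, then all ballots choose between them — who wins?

Round 1 first-place votes: Priya 0, Dev 18, Yara 0, Sam 0, Ivy 0, Emma 9. Dev and Emma advance.
Runoff: Dev is ranked above Emma on 18 ballots, Emma above Dev on 9.

Dev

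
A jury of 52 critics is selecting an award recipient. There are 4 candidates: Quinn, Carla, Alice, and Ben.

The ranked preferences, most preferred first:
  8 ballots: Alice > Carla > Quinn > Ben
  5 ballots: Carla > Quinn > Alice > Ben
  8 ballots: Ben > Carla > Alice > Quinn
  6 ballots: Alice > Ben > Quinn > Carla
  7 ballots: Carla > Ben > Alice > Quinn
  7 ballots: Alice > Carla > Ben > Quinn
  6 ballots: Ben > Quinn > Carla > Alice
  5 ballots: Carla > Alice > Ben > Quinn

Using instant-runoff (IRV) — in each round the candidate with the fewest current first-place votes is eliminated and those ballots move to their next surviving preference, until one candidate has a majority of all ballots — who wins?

Carla

Round 1: Quinn 0, Carla 17, Alice 21, Ben 14. Quinn eliminated.
Round 2: Carla 17, Alice 21, Ben 14. Ben eliminated.
Round 3: Carla 31, Alice 21. Carla has a majority (≥27).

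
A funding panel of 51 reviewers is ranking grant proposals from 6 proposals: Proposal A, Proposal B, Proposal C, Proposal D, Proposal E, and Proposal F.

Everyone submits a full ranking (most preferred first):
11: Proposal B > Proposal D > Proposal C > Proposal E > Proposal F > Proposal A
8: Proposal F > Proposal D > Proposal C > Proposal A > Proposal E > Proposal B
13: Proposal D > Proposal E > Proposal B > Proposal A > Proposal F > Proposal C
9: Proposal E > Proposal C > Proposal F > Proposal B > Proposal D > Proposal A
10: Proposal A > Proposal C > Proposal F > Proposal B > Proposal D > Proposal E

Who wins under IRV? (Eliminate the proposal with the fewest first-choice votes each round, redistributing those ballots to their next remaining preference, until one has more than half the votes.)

Proposal B

Round 1: Proposal A 10, Proposal B 11, Proposal C 0, Proposal D 13, Proposal E 9, Proposal F 8. Proposal C eliminated.
Round 2: Proposal A 10, Proposal B 11, Proposal D 13, Proposal E 9, Proposal F 8. Proposal F eliminated.
Round 3: Proposal A 10, Proposal B 11, Proposal D 21, Proposal E 9. Proposal E eliminated.
Round 4: Proposal A 10, Proposal B 20, Proposal D 21. Proposal A eliminated.
Round 5: Proposal B 30, Proposal D 21. Proposal B has a majority (≥26).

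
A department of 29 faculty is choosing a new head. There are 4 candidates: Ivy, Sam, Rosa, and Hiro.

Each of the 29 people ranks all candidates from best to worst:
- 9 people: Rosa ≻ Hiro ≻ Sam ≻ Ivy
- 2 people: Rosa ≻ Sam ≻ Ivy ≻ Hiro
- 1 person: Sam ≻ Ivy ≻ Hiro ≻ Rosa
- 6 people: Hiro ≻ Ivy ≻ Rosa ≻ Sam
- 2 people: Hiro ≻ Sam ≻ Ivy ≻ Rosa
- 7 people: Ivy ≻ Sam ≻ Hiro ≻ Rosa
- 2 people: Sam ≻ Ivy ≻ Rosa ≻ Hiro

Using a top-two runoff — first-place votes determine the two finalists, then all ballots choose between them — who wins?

Round 1 first-place votes: Ivy 7, Sam 3, Rosa 11, Hiro 8. Rosa and Hiro advance.
Runoff: Rosa is ranked above Hiro on 13 ballots, Hiro above Rosa on 16.

Hiro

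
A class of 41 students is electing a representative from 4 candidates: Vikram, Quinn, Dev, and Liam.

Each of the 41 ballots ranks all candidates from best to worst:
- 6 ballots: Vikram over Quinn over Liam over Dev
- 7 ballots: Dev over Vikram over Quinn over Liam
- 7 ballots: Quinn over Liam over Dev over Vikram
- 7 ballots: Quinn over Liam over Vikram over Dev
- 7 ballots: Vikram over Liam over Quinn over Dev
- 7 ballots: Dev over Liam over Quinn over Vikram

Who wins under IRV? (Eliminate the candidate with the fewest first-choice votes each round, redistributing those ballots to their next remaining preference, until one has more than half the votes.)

Round 1: Vikram 13, Quinn 14, Dev 14, Liam 0. Liam eliminated.
Round 2: Vikram 13, Quinn 14, Dev 14. Vikram eliminated.
Round 3: Quinn 27, Dev 14. Quinn has a majority (≥21).

Quinn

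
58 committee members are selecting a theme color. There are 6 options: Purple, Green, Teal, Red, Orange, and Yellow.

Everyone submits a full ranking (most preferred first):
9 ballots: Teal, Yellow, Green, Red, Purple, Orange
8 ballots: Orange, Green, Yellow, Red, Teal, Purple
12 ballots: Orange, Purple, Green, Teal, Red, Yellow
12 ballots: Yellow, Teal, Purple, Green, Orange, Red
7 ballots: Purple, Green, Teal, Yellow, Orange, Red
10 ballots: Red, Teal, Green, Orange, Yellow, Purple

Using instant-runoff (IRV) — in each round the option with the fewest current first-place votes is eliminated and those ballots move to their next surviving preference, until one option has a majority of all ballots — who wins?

Round 1: Purple 7, Green 0, Teal 9, Red 10, Orange 20, Yellow 12. Green eliminated.
Round 2: Purple 7, Teal 9, Red 10, Orange 20, Yellow 12. Purple eliminated.
Round 3: Teal 16, Red 10, Orange 20, Yellow 12. Red eliminated.
Round 4: Teal 26, Orange 20, Yellow 12. Yellow eliminated.
Round 5: Teal 38, Orange 20. Teal has a majority (≥30).

Teal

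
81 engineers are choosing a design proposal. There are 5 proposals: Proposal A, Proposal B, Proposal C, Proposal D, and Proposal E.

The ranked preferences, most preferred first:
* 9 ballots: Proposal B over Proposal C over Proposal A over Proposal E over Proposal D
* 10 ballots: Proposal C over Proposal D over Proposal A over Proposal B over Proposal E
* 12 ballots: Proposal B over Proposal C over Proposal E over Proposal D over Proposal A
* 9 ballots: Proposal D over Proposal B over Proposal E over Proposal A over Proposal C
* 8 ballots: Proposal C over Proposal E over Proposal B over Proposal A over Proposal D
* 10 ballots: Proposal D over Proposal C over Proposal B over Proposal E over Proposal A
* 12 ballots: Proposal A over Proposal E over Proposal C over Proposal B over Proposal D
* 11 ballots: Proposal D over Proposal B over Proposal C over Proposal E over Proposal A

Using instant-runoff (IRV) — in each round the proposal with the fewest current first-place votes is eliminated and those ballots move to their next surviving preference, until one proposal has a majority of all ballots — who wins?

Round 1: Proposal A 12, Proposal B 21, Proposal C 18, Proposal D 30, Proposal E 0. Proposal E eliminated.
Round 2: Proposal A 12, Proposal B 21, Proposal C 18, Proposal D 30. Proposal A eliminated.
Round 3: Proposal B 21, Proposal C 30, Proposal D 30. Proposal B eliminated.
Round 4: Proposal C 51, Proposal D 30. Proposal C has a majority (≥41).

Proposal C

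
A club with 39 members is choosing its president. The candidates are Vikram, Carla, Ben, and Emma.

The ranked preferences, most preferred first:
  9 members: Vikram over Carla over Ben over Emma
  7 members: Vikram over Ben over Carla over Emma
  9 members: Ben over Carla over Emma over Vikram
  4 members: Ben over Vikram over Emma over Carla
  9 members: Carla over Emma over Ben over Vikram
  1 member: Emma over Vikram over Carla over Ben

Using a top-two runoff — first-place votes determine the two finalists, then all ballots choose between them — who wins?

Ben

Round 1 first-place votes: Vikram 16, Carla 9, Ben 13, Emma 1. Vikram and Ben advance.
Runoff: Vikram is ranked above Ben on 17 ballots, Ben above Vikram on 22.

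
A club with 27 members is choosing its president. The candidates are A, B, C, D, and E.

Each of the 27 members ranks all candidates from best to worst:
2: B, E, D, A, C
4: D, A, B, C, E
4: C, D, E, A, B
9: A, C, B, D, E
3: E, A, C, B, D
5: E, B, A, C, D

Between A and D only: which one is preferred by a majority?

A is ranked above D on 17 ballots; D above A on 10.

A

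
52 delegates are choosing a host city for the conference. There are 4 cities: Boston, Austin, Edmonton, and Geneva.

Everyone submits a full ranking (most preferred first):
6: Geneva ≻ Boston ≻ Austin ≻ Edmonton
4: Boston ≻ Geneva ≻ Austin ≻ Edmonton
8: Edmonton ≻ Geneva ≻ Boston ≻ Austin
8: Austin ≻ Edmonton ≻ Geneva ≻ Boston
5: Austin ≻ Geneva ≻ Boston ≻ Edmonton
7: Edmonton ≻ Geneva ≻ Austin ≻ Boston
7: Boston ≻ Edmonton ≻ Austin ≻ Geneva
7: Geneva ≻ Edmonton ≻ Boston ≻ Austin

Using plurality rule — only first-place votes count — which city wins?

Edmonton

First-place votes: Boston 11, Austin 13, Edmonton 15, Geneva 13.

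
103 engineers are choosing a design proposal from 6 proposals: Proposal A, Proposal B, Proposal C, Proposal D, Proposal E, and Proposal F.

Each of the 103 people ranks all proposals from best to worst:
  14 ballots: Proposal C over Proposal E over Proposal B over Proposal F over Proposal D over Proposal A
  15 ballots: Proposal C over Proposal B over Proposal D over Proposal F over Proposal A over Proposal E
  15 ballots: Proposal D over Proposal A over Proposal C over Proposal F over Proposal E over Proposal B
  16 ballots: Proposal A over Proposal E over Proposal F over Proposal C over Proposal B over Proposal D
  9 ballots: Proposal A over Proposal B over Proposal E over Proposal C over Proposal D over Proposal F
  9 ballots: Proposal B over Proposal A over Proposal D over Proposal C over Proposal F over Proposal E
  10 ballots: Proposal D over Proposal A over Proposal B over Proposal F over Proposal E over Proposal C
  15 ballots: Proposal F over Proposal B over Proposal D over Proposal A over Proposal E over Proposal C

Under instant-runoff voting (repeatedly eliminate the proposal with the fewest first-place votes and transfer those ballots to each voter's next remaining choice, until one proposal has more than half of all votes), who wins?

Round 1: Proposal A 25, Proposal B 9, Proposal C 29, Proposal D 25, Proposal E 0, Proposal F 15. Proposal E eliminated.
Round 2: Proposal A 25, Proposal B 9, Proposal C 29, Proposal D 25, Proposal F 15. Proposal B eliminated.
Round 3: Proposal A 34, Proposal C 29, Proposal D 25, Proposal F 15. Proposal F eliminated.
Round 4: Proposal A 34, Proposal C 29, Proposal D 40. Proposal C eliminated.
Round 5: Proposal A 34, Proposal D 69. Proposal D has a majority (≥52).

Proposal D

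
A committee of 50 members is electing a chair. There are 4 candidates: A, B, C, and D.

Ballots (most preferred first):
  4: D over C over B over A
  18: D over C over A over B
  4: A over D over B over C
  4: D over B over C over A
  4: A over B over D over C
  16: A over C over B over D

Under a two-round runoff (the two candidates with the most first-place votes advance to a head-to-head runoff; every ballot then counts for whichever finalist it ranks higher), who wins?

Round 1 first-place votes: A 24, B 0, C 0, D 26. D and A advance.
Runoff: D is ranked above A on 26 ballots, A above D on 24.

D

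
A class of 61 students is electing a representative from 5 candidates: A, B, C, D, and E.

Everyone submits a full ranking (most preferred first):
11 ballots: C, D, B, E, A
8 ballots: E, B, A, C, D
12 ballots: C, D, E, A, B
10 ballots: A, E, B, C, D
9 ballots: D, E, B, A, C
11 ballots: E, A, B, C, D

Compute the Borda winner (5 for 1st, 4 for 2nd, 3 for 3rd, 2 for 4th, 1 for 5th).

A: 11×1 + 8×3 + 12×2 + 10×5 + 9×2 + 11×4 = 171
B: 11×3 + 8×4 + 12×1 + 10×3 + 9×3 + 11×3 = 167
C: 11×5 + 8×2 + 12×5 + 10×2 + 9×1 + 11×2 = 182
D: 11×4 + 8×1 + 12×4 + 10×1 + 9×5 + 11×1 = 166
E: 11×2 + 8×5 + 12×3 + 10×4 + 9×4 + 11×5 = 229

E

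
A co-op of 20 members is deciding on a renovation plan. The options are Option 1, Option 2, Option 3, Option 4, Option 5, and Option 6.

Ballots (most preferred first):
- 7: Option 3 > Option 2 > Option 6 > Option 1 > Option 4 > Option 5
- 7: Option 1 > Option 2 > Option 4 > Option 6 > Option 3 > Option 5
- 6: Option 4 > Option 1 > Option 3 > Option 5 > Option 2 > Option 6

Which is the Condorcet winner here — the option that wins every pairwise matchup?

Option 1

Option 1 vs Option 2: 13–7
Option 1 vs Option 3: 13–7
Option 1 vs Option 4: 14–6
Option 1 vs Option 5: 20–0
Option 1 vs Option 6: 13–7
Option 1 beats every other option.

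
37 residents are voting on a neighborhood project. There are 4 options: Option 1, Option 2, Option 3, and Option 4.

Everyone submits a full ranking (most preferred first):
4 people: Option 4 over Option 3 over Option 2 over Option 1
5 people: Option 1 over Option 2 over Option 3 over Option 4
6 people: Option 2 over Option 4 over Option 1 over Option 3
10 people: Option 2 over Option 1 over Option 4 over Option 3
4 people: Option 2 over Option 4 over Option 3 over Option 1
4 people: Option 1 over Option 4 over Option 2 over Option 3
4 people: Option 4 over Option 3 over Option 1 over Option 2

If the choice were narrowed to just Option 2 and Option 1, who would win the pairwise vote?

Option 2 is ranked above Option 1 on 24 ballots; Option 1 above Option 2 on 13.

Option 2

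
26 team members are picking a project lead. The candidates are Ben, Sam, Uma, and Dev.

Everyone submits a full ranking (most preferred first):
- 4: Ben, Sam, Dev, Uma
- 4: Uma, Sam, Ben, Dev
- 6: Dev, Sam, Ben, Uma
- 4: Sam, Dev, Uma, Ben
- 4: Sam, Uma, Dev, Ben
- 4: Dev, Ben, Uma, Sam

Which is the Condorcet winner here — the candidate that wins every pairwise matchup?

Sam vs Ben: 18–8
Sam vs Uma: 18–8
Sam vs Dev: 16–10
Sam beats every other candidate.

Sam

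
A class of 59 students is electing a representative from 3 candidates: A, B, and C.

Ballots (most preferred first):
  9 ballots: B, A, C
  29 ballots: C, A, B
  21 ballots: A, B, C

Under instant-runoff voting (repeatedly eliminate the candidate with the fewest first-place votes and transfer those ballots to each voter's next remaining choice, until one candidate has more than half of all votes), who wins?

A

Round 1: A 21, B 9, C 29. B eliminated.
Round 2: A 30, C 29. A has a majority (≥30).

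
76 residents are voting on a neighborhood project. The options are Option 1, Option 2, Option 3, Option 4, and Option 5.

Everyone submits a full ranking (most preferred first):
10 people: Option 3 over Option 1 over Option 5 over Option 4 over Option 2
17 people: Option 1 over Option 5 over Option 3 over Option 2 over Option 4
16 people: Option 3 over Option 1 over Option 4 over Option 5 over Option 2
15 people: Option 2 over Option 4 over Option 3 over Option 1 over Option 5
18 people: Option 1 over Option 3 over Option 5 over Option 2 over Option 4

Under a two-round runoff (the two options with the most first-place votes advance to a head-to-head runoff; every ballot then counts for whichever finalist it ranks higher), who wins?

Round 1 first-place votes: Option 1 35, Option 2 15, Option 3 26, Option 4 0, Option 5 0. Option 1 and Option 3 advance.
Runoff: Option 1 is ranked above Option 3 on 35 ballots, Option 3 above Option 1 on 41.

Option 3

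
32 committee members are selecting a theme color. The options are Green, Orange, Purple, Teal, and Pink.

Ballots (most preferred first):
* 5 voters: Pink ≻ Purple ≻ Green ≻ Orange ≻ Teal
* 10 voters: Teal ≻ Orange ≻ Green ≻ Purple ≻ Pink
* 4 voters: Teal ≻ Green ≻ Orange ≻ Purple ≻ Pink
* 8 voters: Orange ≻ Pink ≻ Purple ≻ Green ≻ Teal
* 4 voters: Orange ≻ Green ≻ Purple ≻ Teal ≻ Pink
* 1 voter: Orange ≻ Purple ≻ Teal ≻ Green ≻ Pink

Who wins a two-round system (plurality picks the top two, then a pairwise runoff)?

Round 1 first-place votes: Green 0, Orange 13, Purple 0, Teal 14, Pink 5. Teal and Orange advance.
Runoff: Teal is ranked above Orange on 14 ballots, Orange above Teal on 18.

Orange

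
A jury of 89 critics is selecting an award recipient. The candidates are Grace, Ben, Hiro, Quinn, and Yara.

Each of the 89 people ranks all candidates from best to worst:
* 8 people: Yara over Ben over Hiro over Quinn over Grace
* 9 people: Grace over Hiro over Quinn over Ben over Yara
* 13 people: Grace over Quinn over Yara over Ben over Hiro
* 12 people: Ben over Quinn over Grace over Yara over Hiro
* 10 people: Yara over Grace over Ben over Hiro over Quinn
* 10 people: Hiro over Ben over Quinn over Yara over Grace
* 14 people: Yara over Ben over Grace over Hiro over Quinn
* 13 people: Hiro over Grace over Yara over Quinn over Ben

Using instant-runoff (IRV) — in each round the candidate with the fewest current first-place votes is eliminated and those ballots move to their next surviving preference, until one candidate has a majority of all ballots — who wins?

Round 1: Grace 22, Ben 12, Hiro 23, Quinn 0, Yara 32. Quinn eliminated.
Round 2: Grace 22, Ben 12, Hiro 23, Yara 32. Ben eliminated.
Round 3: Grace 34, Hiro 23, Yara 32. Hiro eliminated.
Round 4: Grace 47, Yara 42. Grace has a majority (≥45).

Grace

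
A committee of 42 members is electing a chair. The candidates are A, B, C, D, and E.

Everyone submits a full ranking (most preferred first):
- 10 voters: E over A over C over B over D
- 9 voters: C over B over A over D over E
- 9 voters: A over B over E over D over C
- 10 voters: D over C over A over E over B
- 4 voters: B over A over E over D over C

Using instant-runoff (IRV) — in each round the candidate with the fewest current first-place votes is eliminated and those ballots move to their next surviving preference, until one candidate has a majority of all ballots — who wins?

Round 1: A 9, B 4, C 9, D 10, E 10. B eliminated.
Round 2: A 13, C 9, D 10, E 10. C eliminated.
Round 3: A 22, D 10, E 10. A has a majority (≥22).

A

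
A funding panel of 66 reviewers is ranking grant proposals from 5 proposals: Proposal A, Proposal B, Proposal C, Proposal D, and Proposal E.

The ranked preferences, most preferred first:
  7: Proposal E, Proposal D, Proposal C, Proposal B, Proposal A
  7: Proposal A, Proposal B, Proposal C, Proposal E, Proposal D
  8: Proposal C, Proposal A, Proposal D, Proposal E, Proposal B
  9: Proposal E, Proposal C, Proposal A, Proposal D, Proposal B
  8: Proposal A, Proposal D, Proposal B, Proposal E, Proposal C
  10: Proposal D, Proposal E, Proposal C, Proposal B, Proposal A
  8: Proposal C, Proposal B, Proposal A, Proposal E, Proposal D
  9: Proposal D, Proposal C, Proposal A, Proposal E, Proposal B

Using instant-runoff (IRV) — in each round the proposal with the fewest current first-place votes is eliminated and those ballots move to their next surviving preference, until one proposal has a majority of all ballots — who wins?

Round 1: Proposal A 15, Proposal B 0, Proposal C 16, Proposal D 19, Proposal E 16. Proposal B eliminated.
Round 2: Proposal A 15, Proposal C 16, Proposal D 19, Proposal E 16. Proposal A eliminated.
Round 3: Proposal C 23, Proposal D 27, Proposal E 16. Proposal E eliminated.
Round 4: Proposal C 32, Proposal D 34. Proposal D has a majority (≥34).

Proposal D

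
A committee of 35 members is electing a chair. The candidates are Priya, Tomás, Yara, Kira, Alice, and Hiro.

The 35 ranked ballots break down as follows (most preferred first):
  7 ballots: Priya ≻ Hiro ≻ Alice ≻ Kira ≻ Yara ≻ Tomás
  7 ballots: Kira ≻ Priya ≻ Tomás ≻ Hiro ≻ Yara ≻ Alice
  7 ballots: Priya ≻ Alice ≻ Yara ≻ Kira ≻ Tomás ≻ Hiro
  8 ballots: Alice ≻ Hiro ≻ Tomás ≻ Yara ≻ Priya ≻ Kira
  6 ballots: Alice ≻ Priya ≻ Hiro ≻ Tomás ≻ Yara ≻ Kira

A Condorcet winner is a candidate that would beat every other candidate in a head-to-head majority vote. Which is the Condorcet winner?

Priya vs Tomás: 27–8
Priya vs Yara: 27–8
Priya vs Kira: 28–7
Priya vs Alice: 21–14
Priya vs Hiro: 27–8
Priya beats every other candidate.

Priya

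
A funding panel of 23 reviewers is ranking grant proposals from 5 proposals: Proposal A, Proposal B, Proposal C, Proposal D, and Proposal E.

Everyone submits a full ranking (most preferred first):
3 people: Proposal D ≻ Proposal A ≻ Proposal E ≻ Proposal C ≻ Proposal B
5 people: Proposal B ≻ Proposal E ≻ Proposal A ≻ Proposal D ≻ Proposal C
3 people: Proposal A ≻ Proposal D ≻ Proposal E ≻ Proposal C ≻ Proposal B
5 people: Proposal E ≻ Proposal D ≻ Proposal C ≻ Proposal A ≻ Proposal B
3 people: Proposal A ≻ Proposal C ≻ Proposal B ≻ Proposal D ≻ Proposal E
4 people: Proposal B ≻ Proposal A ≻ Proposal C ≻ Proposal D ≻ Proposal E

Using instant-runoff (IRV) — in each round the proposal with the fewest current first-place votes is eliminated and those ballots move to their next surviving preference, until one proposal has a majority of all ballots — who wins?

Round 1: Proposal A 6, Proposal B 9, Proposal C 0, Proposal D 3, Proposal E 5. Proposal C eliminated.
Round 2: Proposal A 6, Proposal B 9, Proposal D 3, Proposal E 5. Proposal D eliminated.
Round 3: Proposal A 9, Proposal B 9, Proposal E 5. Proposal E eliminated.
Round 4: Proposal A 14, Proposal B 9. Proposal A has a majority (≥12).

Proposal A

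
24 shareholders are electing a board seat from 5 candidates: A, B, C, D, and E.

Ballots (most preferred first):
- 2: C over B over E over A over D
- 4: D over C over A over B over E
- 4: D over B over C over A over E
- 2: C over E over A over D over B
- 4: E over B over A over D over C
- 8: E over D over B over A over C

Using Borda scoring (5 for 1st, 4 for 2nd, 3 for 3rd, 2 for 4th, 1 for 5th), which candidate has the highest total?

A: 2×2 + 4×3 + 4×2 + 2×3 + 4×3 + 8×2 = 58
B: 2×4 + 4×2 + 4×4 + 2×1 + 4×4 + 8×3 = 74
C: 2×5 + 4×4 + 4×3 + 2×5 + 4×1 + 8×1 = 60
D: 2×1 + 4×5 + 4×5 + 2×2 + 4×2 + 8×4 = 86
E: 2×3 + 4×1 + 4×1 + 2×4 + 4×5 + 8×5 = 82

D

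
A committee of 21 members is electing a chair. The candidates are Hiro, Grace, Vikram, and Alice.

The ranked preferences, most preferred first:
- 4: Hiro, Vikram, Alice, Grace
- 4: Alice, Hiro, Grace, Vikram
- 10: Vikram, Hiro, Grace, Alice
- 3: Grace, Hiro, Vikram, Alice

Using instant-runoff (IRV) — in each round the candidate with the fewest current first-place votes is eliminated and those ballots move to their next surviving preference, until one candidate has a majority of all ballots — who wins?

Hiro

Round 1: Hiro 4, Grace 3, Vikram 10, Alice 4. Grace eliminated.
Round 2: Hiro 7, Vikram 10, Alice 4. Alice eliminated.
Round 3: Hiro 11, Vikram 10. Hiro has a majority (≥11).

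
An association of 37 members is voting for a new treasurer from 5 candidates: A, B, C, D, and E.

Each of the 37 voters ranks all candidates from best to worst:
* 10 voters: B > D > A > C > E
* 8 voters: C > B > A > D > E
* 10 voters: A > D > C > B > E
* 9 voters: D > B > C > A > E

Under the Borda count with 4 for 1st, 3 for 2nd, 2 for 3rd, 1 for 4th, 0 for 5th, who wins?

D

A: 10×2 + 8×2 + 10×4 + 9×1 = 85
B: 10×4 + 8×3 + 10×1 + 9×3 = 101
C: 10×1 + 8×4 + 10×2 + 9×2 = 80
D: 10×3 + 8×1 + 10×3 + 9×4 = 104
E: 10×0 + 8×0 + 10×0 + 9×0 = 0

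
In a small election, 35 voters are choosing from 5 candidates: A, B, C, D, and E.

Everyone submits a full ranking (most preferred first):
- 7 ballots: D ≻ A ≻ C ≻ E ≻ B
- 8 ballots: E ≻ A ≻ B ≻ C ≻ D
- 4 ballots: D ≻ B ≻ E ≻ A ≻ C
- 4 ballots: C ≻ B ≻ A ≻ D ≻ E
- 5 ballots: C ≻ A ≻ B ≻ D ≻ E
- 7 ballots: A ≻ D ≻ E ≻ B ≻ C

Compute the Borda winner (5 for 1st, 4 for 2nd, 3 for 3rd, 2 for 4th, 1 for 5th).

A

A: 7×4 + 8×4 + 4×2 + 4×3 + 5×4 + 7×5 = 135
B: 7×1 + 8×3 + 4×4 + 4×4 + 5×3 + 7×2 = 92
C: 7×3 + 8×2 + 4×1 + 4×5 + 5×5 + 7×1 = 93
D: 7×5 + 8×1 + 4×5 + 4×2 + 5×2 + 7×4 = 109
E: 7×2 + 8×5 + 4×3 + 4×1 + 5×1 + 7×3 = 96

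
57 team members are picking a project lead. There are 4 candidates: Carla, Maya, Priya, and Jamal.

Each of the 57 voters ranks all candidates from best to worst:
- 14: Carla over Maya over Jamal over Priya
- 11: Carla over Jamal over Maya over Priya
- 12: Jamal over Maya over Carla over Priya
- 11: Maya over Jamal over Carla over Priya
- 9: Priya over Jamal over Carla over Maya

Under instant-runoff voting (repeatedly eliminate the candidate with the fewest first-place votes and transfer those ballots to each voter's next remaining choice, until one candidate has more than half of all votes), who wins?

Jamal

Round 1: Carla 25, Maya 11, Priya 9, Jamal 12. Priya eliminated.
Round 2: Carla 25, Maya 11, Jamal 21. Maya eliminated.
Round 3: Carla 25, Jamal 32. Jamal has a majority (≥29).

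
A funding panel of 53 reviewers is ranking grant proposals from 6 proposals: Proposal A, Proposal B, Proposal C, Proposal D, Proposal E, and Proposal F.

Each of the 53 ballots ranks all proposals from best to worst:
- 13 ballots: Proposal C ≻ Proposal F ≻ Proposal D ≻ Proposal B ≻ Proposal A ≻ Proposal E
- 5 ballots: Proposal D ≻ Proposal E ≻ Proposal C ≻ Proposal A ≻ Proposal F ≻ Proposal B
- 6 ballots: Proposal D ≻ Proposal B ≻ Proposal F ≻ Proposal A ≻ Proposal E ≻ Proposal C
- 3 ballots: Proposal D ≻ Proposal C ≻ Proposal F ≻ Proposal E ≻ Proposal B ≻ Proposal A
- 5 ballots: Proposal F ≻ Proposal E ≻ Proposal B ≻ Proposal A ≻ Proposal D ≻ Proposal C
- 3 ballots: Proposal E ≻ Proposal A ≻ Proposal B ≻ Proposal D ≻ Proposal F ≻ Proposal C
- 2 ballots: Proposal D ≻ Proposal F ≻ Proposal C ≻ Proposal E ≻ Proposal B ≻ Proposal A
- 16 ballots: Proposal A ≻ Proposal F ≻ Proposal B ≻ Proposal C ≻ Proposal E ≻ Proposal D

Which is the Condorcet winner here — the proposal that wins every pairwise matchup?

Proposal F

Proposal F vs Proposal A: 29–24
Proposal F vs Proposal B: 44–9
Proposal F vs Proposal C: 32–21
Proposal F vs Proposal D: 34–19
Proposal F vs Proposal E: 45–8
Proposal F beats every other proposal.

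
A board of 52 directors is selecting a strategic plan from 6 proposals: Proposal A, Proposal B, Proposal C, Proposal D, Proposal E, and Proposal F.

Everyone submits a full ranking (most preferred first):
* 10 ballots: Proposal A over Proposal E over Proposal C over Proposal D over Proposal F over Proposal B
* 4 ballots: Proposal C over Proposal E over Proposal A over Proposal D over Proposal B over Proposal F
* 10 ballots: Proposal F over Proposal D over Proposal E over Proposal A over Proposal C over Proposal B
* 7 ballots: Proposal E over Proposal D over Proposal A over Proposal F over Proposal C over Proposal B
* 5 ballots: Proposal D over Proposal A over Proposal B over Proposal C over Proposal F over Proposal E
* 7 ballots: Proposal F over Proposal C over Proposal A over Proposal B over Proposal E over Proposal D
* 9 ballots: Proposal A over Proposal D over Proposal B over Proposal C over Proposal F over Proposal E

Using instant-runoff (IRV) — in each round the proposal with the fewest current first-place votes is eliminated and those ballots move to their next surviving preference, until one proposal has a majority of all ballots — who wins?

Round 1: Proposal A 19, Proposal B 0, Proposal C 4, Proposal D 5, Proposal E 7, Proposal F 17. Proposal B eliminated.
Round 2: Proposal A 19, Proposal C 4, Proposal D 5, Proposal E 7, Proposal F 17. Proposal C eliminated.
Round 3: Proposal A 19, Proposal D 5, Proposal E 11, Proposal F 17. Proposal D eliminated.
Round 4: Proposal A 24, Proposal E 11, Proposal F 17. Proposal E eliminated.
Round 5: Proposal A 35, Proposal F 17. Proposal A has a majority (≥27).

Proposal A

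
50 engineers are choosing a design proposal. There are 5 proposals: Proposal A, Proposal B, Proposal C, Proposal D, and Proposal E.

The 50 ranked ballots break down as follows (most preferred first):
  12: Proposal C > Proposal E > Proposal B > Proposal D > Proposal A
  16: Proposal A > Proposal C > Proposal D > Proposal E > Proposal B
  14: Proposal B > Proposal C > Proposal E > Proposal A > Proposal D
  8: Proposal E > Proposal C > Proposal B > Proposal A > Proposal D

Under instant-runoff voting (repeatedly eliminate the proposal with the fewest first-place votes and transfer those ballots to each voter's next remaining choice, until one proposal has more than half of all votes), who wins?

Proposal C

Round 1: Proposal A 16, Proposal B 14, Proposal C 12, Proposal D 0, Proposal E 8. Proposal D eliminated.
Round 2: Proposal A 16, Proposal B 14, Proposal C 12, Proposal E 8. Proposal E eliminated.
Round 3: Proposal A 16, Proposal B 14, Proposal C 20. Proposal B eliminated.
Round 4: Proposal A 16, Proposal C 34. Proposal C has a majority (≥26).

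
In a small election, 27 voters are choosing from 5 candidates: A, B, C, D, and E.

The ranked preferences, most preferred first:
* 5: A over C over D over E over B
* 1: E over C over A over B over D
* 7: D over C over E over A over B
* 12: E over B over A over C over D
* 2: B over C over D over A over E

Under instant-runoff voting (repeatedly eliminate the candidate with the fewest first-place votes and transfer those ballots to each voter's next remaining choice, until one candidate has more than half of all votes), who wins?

D

Round 1: A 5, B 2, C 0, D 7, E 13. C eliminated.
Round 2: A 5, B 2, D 7, E 13. B eliminated.
Round 3: A 5, D 9, E 13. A eliminated.
Round 4: D 14, E 13. D has a majority (≥14).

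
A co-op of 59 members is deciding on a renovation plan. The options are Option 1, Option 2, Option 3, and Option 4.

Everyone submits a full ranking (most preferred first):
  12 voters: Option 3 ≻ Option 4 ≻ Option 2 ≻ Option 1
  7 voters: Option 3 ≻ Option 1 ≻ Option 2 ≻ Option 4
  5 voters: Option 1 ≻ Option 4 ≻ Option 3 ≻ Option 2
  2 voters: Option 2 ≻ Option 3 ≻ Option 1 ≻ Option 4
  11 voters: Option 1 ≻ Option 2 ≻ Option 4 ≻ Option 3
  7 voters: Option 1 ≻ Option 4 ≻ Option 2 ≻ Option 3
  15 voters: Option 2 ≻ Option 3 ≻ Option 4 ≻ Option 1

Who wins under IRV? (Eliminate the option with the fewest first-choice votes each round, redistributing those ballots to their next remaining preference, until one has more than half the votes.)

Option 3

Round 1: Option 1 23, Option 2 17, Option 3 19, Option 4 0. Option 4 eliminated.
Round 2: Option 1 23, Option 2 17, Option 3 19. Option 2 eliminated.
Round 3: Option 1 23, Option 3 36. Option 3 has a majority (≥30).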